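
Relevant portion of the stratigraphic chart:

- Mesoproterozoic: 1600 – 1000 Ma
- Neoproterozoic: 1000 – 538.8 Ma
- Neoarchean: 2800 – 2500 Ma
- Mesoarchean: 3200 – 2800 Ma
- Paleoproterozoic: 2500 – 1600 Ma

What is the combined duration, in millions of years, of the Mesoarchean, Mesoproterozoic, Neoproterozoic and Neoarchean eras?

Duration is start − end for each: (3200 − 2800) + (1600 − 1000) + (1000 − 538.8) + (2800 − 2500).
That is 400 + 600 + 461.2 + 300, which totals 1761.2 million years.

1761.2 million years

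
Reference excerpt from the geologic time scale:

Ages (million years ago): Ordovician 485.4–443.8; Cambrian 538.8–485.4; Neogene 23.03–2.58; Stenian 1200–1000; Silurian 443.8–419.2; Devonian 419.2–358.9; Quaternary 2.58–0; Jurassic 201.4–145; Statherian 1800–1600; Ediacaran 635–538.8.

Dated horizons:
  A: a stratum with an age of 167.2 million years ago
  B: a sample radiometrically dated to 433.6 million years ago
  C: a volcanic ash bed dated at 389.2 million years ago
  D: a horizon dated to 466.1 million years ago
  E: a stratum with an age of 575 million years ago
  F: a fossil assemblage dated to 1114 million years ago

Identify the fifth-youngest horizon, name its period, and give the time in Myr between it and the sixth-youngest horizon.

Smaller Ma means younger, so youngest first: A 167.2 < C 389.2 < B 433.6 < D 466.1 < E 575 < F 1114.
Counting 5 along gives E (575 Ma); the excerpt puts that inside the Ediacaran, 635–538.8 Ma.
Next in line is F (1114 Ma), and 1114 − 575 = 539 Myr.

E, in the Ediacaran; 539 million years to F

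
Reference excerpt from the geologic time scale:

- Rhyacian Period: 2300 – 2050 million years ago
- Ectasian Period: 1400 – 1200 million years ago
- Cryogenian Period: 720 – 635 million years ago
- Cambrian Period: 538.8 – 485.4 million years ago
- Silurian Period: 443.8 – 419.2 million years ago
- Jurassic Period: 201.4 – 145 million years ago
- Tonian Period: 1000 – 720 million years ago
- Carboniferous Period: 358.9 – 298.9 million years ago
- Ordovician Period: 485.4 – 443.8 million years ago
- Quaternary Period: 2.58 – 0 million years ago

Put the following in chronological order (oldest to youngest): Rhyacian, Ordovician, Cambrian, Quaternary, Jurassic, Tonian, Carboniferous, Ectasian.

Rhyacian, Ectasian, Tonian, Cambrian, Ordovician, Carboniferous, Jurassic, Quaternary

Sorting by start age (descending Ma, since larger Ma = older): Rhyacian began 2300, Ectasian began 1400, Tonian began 1000, Cambrian began 538.8, Ordovician began 485.4, Carboniferous began 358.9, Jurassic began 201.4, Quaternary began 2.58.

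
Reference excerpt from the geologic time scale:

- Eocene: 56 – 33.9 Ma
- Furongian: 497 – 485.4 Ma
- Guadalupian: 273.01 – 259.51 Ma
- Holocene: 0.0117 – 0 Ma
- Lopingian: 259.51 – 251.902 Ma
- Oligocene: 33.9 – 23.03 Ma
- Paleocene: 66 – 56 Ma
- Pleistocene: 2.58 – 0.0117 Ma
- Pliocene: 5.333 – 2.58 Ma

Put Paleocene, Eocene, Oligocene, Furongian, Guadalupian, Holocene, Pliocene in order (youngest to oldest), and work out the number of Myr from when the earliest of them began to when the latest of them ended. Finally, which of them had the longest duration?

Holocene → Pliocene → Oligocene → Eocene → Paleocene → Guadalupian → Furongian; total span 497 Myr; longest is Eocene

From the excerpt: Paleocene 66–56; Eocene 56–33.9; Oligocene 33.9–23.03; Furongian 497–485.4; Guadalupian 273.01–259.51; Holocene 0.0117–0; Pliocene 5.333–2.58 (Ma).
Larger Ma is earlier, so the oldest is Furongian and the youngest is Holocene; youngest to oldest: Holocene, Pliocene, Oligocene, Eocene, Paleocene, Guadalupian, Furongian.
Oldest start 497 minus youngest end 0 gives 497 Myr overall.
Individual lengths (start − end): Pliocene 2.753; Paleocene 10; Holocene 0.0117; Guadalupian 13.5; Eocene 22.1; Oligocene 10.87; Furongian 11.6. The largest is Eocene at 22.1 Myr.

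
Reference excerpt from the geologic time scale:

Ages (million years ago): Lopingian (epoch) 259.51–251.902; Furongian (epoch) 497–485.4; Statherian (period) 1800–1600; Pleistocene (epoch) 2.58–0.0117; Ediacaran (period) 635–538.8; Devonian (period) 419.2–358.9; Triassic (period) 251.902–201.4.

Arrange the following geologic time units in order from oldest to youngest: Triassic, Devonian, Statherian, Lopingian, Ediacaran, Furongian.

Sorting by start age (descending Ma, since larger Ma = older): Statherian start 1800, Ediacaran start 635, Furongian start 497, Devonian start 419.2, Lopingian start 259.51, Triassic start 251.902.

Statherian, then Ediacaran, then Furongian, then Devonian, then Lopingian, then Triassic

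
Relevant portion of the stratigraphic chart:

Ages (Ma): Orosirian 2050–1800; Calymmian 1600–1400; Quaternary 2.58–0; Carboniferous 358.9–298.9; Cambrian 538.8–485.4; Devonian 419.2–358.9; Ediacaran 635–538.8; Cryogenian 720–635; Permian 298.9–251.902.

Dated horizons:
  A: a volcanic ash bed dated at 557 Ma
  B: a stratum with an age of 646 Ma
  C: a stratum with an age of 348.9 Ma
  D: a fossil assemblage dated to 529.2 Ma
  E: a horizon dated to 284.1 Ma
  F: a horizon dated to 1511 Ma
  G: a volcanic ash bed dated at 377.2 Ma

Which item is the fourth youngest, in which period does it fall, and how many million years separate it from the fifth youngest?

D, in the Cambrian; 27.8 million years to A

Sorted youngest-first by Ma: E (284.1), C (348.9), G (377.2), D (529.2), A (557), B (646), F (1511).
The fourth youngest is D at 529.2 Ma, which lies in 538.8–485.4 Ma: the Cambrian.
The fifth youngest is A at 557 Ma; separation = |529.2 − 557| = 27.8 Myr.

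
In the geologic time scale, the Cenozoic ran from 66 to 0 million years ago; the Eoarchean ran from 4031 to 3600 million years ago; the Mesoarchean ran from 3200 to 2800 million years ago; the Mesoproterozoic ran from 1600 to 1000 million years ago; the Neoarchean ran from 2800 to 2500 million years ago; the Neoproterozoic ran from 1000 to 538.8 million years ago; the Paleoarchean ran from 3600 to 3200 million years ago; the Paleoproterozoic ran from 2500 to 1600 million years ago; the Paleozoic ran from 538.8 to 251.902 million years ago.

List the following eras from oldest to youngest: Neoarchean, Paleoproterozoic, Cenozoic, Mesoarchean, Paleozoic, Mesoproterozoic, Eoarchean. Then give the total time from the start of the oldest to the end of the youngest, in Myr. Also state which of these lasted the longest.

Eoarchean → Mesoarchean → Neoarchean → Paleoproterozoic → Mesoproterozoic → Paleozoic → Cenozoic; total span 4031 Myr; longest is Paleoproterozoic

From the excerpt: Neoarchean 2800–2500; Paleoproterozoic 2500–1600; Cenozoic 66–0; Mesoarchean 3200–2800; Paleozoic 538.8–251.902; Mesoproterozoic 1600–1000; Eoarchean 4031–3600 (Ma).
Larger Ma is earlier, so the oldest is Eoarchean and the youngest is Cenozoic; oldest to youngest: Eoarchean, Mesoarchean, Neoarchean, Paleoproterozoic, Mesoproterozoic, Paleozoic, Cenozoic.
Oldest start 4031 minus youngest end 0 gives 4031 Myr overall.
Individual lengths (start − end): Mesoarchean 400; Mesoproterozoic 600; Eoarchean 431; Paleozoic 286.898; Neoarchean 300; Paleoproterozoic 900; Cenozoic 66. The largest is Paleoproterozoic at 900 Myr.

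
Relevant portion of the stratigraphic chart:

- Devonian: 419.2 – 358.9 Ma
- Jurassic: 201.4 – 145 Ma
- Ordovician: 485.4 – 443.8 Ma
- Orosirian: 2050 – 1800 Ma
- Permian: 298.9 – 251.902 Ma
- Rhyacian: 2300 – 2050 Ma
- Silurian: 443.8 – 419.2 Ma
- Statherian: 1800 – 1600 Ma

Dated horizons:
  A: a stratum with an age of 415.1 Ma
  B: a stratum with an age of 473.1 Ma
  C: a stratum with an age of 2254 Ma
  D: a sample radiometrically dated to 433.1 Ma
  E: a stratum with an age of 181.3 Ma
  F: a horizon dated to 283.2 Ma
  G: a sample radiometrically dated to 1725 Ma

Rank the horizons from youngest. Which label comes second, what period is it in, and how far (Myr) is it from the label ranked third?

F, in the Permian; 131.9 million years to A

Smaller Ma means younger, so youngest first: E 181.3 < F 283.2 < A 415.1 < D 433.1 < B 473.1 < G 1725 < C 2254.
Counting 2 along gives F (283.2 Ma); the excerpt puts that inside the Permian, 298.9–251.902 Ma.
Next in line is A (415.1 Ma), and 415.1 − 283.2 = 131.9 Myr.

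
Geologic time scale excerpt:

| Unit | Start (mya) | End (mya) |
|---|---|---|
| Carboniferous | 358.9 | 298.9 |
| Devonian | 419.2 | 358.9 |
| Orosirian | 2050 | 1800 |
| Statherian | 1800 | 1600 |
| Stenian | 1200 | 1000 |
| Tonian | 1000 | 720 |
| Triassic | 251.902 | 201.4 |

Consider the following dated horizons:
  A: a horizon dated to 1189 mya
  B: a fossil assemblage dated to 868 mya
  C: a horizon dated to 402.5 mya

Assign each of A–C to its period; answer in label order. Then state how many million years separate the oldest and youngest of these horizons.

A: 1189 Ma lies in 1200–1000 Ma, so Stenian.
B: 868 Ma lies in 1000–720 Ma, so Tonian.
C: 402.5 Ma lies in 419.2–358.9 Ma, so Devonian.
Oldest = 1189 Ma, youngest = 402.5 Ma → span 786.5 Myr.

A — Stenian; B — Tonian; C — Devonian; span 786.5 million years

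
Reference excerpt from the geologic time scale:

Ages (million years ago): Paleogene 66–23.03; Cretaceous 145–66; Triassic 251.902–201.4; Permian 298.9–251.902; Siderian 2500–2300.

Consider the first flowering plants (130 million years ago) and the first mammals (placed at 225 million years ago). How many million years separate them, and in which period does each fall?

Elapsed time: 225 − 130 = 95 Myr.
130 Ma lies within 145–66 Ma: Cretaceous.
225 Ma lies within 251.902–201.4 Ma: Triassic.

95 million years apart; the first in the Cretaceous, the second in the Triassic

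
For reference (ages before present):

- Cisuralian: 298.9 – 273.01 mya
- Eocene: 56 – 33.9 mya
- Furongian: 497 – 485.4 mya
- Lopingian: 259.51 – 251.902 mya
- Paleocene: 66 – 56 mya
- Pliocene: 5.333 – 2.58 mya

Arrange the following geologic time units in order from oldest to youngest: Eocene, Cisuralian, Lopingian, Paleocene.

Cisuralian → Lopingian → Paleocene → Eocene

The oldest of these is Cisuralian (starts 298.9 Ma) and the youngest is Eocene (ends 33.9 Ma).
In between, by decreasing start age: Lopingian (259.51), Paleocene (66).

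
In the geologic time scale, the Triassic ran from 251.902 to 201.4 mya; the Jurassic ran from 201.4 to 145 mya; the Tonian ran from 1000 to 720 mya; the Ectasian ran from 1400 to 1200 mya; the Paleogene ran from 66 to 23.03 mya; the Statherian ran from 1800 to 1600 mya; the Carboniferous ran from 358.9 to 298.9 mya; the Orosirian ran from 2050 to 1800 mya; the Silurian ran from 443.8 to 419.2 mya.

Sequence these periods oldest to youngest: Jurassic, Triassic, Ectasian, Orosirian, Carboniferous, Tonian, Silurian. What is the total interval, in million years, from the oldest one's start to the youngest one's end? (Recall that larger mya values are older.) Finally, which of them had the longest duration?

From the excerpt: Jurassic 201.4–145; Triassic 251.902–201.4; Ectasian 1400–1200; Orosirian 2050–1800; Carboniferous 358.9–298.9; Tonian 1000–720; Silurian 443.8–419.2 (Ma).
Larger Ma is earlier, so the oldest is Orosirian and the youngest is Jurassic; oldest to youngest: Orosirian, Ectasian, Tonian, Silurian, Carboniferous, Triassic, Jurassic.
Oldest start 2050 minus youngest end 145 gives 1905 Myr overall.
Individual lengths (start − end): Silurian 24.6; Ectasian 200; Jurassic 56.4; Carboniferous 60; Triassic 50.502; Tonian 280; Orosirian 250. The largest is Tonian at 280 Myr.

Orosirian → Ectasian → Tonian → Silurian → Carboniferous → Triassic → Jurassic; total span 1905 Myr; longest is Tonian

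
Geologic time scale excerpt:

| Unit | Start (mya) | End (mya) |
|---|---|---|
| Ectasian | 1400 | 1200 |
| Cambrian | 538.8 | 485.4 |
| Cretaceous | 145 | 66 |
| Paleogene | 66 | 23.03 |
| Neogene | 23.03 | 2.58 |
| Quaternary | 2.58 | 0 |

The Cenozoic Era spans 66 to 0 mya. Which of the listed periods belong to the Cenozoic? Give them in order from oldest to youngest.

Periods with both bounds inside 66–0 Ma: Paleogene (66–23.03), Neogene (23.03–2.58), Quaternary (2.58–0).

Paleogene, Neogene, Quaternary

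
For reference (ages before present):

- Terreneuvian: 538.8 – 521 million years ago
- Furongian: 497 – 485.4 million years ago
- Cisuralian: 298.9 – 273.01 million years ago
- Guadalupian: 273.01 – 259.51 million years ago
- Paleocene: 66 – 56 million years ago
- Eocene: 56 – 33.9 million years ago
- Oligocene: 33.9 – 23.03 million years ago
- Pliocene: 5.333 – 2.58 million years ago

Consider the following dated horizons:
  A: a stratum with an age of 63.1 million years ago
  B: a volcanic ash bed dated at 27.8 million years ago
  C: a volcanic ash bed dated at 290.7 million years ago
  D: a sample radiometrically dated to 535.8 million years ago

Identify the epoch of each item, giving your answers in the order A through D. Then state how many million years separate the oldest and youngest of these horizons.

Match each age against the start–end ranges in the excerpt: A = 63.1 Ma → Paleocene (66–56); B = 27.8 Ma → Oligocene (33.9–23.03); C = 290.7 Ma → Cisuralian (298.9–273.01); D = 535.8 Ma → Terreneuvian (538.8–521).
The largest age is 535.8 Ma and the smallest is 27.8 Ma; their difference is 508 Myr.

A — Paleocene; B — Oligocene; C — Cisuralian; D — Terreneuvian; span 508 million years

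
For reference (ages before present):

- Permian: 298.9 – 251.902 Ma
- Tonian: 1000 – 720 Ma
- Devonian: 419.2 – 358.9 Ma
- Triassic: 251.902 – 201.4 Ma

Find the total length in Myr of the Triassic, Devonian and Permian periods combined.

157.8 million years

Duration is start − end for each: (251.902 − 201.4) + (419.2 − 358.9) + (298.9 − 251.902).
That is 50.502 + 60.3 + 46.998, which totals 157.8 million years.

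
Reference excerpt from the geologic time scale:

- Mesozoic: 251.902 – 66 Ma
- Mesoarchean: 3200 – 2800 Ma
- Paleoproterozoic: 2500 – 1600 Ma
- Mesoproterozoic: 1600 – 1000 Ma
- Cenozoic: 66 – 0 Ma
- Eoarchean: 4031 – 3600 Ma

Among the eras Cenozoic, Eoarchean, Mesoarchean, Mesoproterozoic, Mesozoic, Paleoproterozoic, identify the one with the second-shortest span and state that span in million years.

Mesozoic, 185.902 million years

Start − end for each: Cenozoic 66 − 0 = 66; Eoarchean 4031 − 3600 = 431; Mesoarchean 3200 − 2800 = 400; Mesoproterozoic 1600 − 1000 = 600; Mesozoic 251.902 − 66 = 185.902; Paleoproterozoic 2500 − 1600 = 900.
Ranking these from shortest: Cenozoic < Mesozoic < Mesoarchean < Eoarchean < Mesoproterozoic < Paleoproterozoic.
Position 2 in that ranking is Mesozoic, which lasted 185.902 Myr.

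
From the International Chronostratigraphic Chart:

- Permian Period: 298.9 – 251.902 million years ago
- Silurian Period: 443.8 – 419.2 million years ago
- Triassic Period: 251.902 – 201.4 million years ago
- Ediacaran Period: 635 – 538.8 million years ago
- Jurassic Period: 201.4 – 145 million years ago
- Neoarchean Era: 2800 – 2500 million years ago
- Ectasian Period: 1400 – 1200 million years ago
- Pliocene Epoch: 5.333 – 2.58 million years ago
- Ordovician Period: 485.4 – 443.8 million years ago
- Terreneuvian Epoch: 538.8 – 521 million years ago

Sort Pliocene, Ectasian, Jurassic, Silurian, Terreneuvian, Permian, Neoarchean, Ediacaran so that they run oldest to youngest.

Sorting by start age (descending Ma, since larger Ma = older): Neoarchean start 2800, Ectasian start 1400, Ediacaran start 635, Terreneuvian start 538.8, Silurian start 443.8, Permian start 298.9, Jurassic start 201.4, Pliocene start 5.333.

Neoarchean → Ectasian → Ediacaran → Terreneuvian → Silurian → Permian → Jurassic → Pliocene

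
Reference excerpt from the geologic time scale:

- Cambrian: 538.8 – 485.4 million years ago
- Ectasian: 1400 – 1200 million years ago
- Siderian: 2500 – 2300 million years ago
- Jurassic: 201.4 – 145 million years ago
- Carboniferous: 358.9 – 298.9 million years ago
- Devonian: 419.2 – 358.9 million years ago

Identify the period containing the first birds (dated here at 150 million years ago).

150 Ma lies between 201.4 and 145 Ma, so it falls in the Jurassic.

Jurassic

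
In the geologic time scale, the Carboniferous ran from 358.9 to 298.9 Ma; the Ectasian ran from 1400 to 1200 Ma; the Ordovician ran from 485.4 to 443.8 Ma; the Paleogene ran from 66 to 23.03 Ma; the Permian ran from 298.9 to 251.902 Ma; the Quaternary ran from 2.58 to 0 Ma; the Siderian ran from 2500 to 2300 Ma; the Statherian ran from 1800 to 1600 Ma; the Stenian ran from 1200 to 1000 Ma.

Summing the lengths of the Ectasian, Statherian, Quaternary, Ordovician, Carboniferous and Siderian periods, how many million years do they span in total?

704.18 million years

Each duration: Ectasian = 200; Statherian = 200; Quaternary = 2.58; Ordovician = 41.6; Carboniferous = 60; Siderian = 200.
Sum: 200 + 200 + 2.58 + 41.6 + 60 + 200 = 704.18 Myr.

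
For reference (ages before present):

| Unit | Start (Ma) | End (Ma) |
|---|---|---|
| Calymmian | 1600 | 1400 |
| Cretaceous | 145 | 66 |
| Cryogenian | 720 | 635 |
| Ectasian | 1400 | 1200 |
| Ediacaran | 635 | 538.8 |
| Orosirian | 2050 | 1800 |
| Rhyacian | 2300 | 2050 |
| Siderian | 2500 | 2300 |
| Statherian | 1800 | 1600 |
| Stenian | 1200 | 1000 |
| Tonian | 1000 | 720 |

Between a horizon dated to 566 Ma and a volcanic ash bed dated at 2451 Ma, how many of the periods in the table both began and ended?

2451 Ma sits inside the Siderian (2500–2300) and 566 Ma inside the Ediacaran (635–538.8); neither of those is wholly between the two dates.
The listed periods lying completely between them are Rhyacian, Orosirian, Statherian, Calymmian, Ectasian, Stenian, Tonian, Cryogenian — 8 in all.

8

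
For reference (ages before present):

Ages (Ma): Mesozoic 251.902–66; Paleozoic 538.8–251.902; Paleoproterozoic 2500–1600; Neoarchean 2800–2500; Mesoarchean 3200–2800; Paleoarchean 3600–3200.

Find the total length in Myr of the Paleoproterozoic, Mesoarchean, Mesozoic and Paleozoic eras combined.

1772.8 million years

Each duration: Paleoproterozoic = 900; Mesoarchean = 400; Mesozoic = 185.902; Paleozoic = 286.898.
Sum: 900 + 400 + 185.902 + 286.898 = 1772.8 Myr.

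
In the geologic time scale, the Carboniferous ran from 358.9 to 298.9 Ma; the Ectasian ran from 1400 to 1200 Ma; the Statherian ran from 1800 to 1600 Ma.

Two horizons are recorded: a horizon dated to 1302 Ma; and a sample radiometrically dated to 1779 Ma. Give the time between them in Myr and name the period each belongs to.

Elapsed time: 1779 − 1302 = 477 Myr.
1302 Ma lies within 1400–1200 Ma: Ectasian.
1779 Ma lies within 1800–1600 Ma: Statherian.

477 million years apart; the first in the Ectasian, the second in the Statherian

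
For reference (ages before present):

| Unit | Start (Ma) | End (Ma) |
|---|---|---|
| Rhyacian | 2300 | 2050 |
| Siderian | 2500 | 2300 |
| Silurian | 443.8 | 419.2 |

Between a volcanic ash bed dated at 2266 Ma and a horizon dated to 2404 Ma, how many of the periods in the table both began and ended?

The older date is 2404 Ma and the younger is 2266 Ma.
No period both begins after 2404 Ma and ends before 2266 Ma, so the count is 0.

0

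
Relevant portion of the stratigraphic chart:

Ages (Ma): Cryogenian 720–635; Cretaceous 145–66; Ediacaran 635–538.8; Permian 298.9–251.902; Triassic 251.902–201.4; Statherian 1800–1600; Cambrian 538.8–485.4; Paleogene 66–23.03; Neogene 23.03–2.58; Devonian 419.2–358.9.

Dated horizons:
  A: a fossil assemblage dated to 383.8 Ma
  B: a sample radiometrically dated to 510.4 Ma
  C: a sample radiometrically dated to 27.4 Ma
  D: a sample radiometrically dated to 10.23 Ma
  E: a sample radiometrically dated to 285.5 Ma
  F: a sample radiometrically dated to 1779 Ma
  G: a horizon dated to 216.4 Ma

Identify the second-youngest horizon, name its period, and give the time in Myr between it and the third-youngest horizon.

C, in the Paleogene; 189 million years to G

Sorted youngest-first by Ma: D (10.23), C (27.4), G (216.4), E (285.5), A (383.8), B (510.4), F (1779).
The second youngest is C at 27.4 Ma, which lies in 66–23.03 Ma: the Paleogene.
The third youngest is G at 216.4 Ma; separation = |27.4 − 216.4| = 189 Myr.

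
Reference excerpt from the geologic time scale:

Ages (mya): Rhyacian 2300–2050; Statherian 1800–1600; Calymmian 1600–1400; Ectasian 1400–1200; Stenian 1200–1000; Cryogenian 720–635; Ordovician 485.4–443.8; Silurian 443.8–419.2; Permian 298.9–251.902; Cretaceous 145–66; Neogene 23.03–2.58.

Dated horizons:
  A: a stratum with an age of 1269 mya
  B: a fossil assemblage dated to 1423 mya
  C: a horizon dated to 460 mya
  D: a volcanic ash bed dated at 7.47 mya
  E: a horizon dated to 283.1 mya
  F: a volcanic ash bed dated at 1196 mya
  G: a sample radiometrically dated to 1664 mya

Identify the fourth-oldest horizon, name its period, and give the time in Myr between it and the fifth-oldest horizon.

F, in the Stenian; 736 million years to C

Sorted oldest-first by Ma: G (1664), B (1423), A (1269), F (1196), C (460), E (283.1), D (7.47).
The fourth oldest is F at 1196 Ma, which lies in 1200–1000 Ma: the Stenian.
The fifth oldest is C at 460 Ma; separation = |1196 − 460| = 736 Myr.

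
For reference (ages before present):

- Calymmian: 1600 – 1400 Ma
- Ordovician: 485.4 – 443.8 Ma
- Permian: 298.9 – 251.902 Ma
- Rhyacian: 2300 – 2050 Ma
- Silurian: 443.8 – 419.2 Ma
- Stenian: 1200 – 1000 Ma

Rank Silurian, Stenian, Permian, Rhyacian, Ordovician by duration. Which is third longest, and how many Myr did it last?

Permian, 46.998 million years

Start − end for each: Silurian 443.8 − 419.2 = 24.6; Stenian 1200 − 1000 = 200; Permian 298.9 − 251.902 = 46.998; Rhyacian 2300 − 2050 = 250; Ordovician 485.4 − 443.8 = 41.6.
Ranking these from longest: Rhyacian > Stenian > Permian > Ordovician > Silurian.
Position 3 in that ranking is Permian, which lasted 46.998 Myr.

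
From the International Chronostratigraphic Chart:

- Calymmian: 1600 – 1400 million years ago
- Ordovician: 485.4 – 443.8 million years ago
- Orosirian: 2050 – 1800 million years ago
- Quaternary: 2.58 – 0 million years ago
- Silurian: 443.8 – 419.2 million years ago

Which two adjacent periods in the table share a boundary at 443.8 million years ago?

The Ordovician ends at 443.8 million years ago and the Silurian begins at 443.8 million years ago, so they share that boundary.

Ordovician and Silurian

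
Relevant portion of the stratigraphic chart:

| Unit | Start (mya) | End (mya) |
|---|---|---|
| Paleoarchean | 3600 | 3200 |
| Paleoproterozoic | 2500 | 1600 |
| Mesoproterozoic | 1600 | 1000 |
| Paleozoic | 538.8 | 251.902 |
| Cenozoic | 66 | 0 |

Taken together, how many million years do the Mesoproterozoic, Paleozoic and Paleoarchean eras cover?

Duration is start − end for each: (1600 − 1000) + (538.8 − 251.902) + (3600 − 3200).
That is 600 + 286.898 + 400, which totals 1286.898 million years.

1286.898 million years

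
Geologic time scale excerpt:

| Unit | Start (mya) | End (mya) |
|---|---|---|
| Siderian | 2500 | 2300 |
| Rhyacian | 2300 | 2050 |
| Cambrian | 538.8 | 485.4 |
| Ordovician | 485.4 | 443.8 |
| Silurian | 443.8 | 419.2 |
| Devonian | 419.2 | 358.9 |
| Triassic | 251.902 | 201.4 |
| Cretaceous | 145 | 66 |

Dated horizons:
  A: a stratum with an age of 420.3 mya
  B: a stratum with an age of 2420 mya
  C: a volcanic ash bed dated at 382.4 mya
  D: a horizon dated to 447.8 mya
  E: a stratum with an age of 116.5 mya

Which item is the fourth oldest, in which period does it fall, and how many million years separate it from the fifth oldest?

Larger Ma means older, so oldest first: B 2420 > D 447.8 > A 420.3 > C 382.4 > E 116.5.
Counting 4 along gives C (382.4 Ma); the excerpt puts that inside the Devonian, 419.2–358.9 Ma.
Next in line is E (116.5 Ma), and 382.4 − 116.5 = 265.9 Myr.

C, in the Devonian; 265.9 million years to E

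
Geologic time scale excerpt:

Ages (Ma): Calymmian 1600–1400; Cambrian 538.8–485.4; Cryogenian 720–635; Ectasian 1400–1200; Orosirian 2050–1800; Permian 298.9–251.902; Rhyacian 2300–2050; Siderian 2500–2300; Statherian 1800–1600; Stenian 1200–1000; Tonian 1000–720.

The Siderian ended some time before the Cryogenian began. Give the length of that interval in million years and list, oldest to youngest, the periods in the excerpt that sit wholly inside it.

The Siderian closes at 2300 Ma and the Cryogenian opens at 720 Ma, so the interval is 2300 − 720 = 1580 Myr.
A period fits inside if it starts at or after 2300 Ma and ends at or before 720 Ma; oldest first that gives Rhyacian, Orosirian, Statherian, Calymmian, Ectasian, Stenian, Tonian.

1580 million years; Rhyacian, Orosirian, Statherian, Calymmian, Ectasian, Stenian, Tonian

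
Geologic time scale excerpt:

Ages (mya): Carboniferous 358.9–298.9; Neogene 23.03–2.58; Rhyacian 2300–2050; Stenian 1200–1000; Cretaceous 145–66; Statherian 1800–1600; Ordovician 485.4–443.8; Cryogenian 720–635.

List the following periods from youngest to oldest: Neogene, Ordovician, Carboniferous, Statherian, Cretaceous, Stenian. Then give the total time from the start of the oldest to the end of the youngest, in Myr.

Neogene → Cretaceous → Carboniferous → Ordovician → Stenian → Statherian; total span 1797.42 Myr

From the excerpt: Neogene 23.03–2.58; Ordovician 485.4–443.8; Carboniferous 358.9–298.9; Statherian 1800–1600; Cretaceous 145–66; Stenian 1200–1000 (Ma).
Larger Ma is earlier, so the oldest is Statherian and the youngest is Neogene; youngest to oldest: Neogene, Cretaceous, Carboniferous, Ordovician, Stenian, Statherian.
Oldest start 1800 minus youngest end 2.58 gives 1797.42 Myr overall.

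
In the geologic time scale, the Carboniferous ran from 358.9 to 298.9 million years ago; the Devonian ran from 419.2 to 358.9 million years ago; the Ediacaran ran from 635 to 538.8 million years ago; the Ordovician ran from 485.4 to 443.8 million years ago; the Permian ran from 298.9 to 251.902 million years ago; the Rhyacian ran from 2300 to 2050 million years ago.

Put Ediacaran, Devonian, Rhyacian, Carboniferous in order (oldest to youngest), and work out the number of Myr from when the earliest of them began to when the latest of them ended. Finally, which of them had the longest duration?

Rhyacian → Ediacaran → Devonian → Carboniferous; total span 2001.1 Myr; longest is Rhyacian

From the excerpt: Ediacaran 635–538.8; Devonian 419.2–358.9; Rhyacian 2300–2050; Carboniferous 358.9–298.9 (Ma).
Larger Ma is earlier, so the oldest is Rhyacian and the youngest is Carboniferous; oldest to youngest: Rhyacian, Ediacaran, Devonian, Carboniferous.
Oldest start 2300 minus youngest end 298.9 gives 2001.1 Myr overall.
Individual lengths (start − end): Rhyacian 250; Carboniferous 60; Devonian 60.3; Ediacaran 96.2. The largest is Rhyacian at 250 Myr.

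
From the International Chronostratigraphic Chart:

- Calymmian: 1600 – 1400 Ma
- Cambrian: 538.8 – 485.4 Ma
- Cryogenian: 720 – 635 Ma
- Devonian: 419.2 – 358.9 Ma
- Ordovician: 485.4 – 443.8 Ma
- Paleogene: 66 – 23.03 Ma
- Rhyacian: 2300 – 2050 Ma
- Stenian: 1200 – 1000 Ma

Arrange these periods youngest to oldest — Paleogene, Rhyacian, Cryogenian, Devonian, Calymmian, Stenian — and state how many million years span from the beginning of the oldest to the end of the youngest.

Start ages (Ma): Rhyacian 2300, Calymmian 1600, Stenian 1200, Cryogenian 720, Devonian 419.2, Paleogene 66.
Ordered youngest to oldest: Paleogene, Devonian, Cryogenian, Stenian, Calymmian, Rhyacian.
Span = 2300 − 23.03 = 2276.97 Myr.

Paleogene, Devonian, Cryogenian, Stenian, Calymmian, Rhyacian; total span 2276.97 Myr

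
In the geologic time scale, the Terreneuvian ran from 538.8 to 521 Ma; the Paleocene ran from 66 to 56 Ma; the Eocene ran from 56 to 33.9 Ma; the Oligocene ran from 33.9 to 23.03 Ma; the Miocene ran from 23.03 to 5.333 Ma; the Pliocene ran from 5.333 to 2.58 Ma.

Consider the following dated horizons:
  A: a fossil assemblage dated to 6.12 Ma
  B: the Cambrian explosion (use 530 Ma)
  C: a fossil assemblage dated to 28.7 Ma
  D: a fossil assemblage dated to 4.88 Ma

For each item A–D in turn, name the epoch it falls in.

A — Miocene; B — Terreneuvian; C — Oligocene; D — Pliocene

A: 6.12 Ma lies in 23.03–5.333 Ma, so Miocene.
B: 530 Ma lies in 538.8–521 Ma, so Terreneuvian.
C: 28.7 Ma lies in 33.9–23.03 Ma, so Oligocene.
D: 4.88 Ma lies in 5.333–2.58 Ma, so Pliocene.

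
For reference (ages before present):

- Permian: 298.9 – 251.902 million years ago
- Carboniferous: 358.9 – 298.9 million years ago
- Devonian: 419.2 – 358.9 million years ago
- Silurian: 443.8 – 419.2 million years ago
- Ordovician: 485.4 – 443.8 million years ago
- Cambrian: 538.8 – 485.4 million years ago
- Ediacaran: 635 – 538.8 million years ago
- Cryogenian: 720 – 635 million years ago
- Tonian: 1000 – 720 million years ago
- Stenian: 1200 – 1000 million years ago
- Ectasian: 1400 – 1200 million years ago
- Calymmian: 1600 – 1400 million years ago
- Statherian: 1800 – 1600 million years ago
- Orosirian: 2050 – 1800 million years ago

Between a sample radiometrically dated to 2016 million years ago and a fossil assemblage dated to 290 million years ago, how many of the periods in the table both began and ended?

The older date is 2016 Ma and the younger is 290 Ma.
Periods with start < 2016 and end > 290 Ma: Statherian (1800–1600), Calymmian (1600–1400), Ectasian (1400–1200), Stenian (1200–1000), Tonian (1000–720), Cryogenian (720–635), Ediacaran (635–538.8), Cambrian (538.8–485.4), Ordovician (485.4–443.8), Silurian (443.8–419.2), Devonian (419.2–358.9), Carboniferous (358.9–298.9).
That is 12 complete periods.

12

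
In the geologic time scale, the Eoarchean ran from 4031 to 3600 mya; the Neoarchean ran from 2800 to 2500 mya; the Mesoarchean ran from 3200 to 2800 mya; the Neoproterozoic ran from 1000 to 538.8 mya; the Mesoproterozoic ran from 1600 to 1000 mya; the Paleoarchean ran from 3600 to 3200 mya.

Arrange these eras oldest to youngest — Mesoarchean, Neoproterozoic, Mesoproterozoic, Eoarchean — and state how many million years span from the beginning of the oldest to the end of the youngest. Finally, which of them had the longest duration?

From the excerpt: Mesoarchean 3200–2800; Neoproterozoic 1000–538.8; Mesoproterozoic 1600–1000; Eoarchean 4031–3600 (Ma).
Larger Ma is earlier, so the oldest is Eoarchean and the youngest is Neoproterozoic; oldest to youngest: Eoarchean, Mesoarchean, Mesoproterozoic, Neoproterozoic.
Oldest start 4031 minus youngest end 538.8 gives 3492.2 Myr overall.
Individual lengths (start − end): Mesoarchean 400; Eoarchean 431; Neoproterozoic 461.2; Mesoproterozoic 600. The largest is Mesoproterozoic at 600 Myr.

Eoarchean → Mesoarchean → Mesoproterozoic → Neoproterozoic; total span 3492.2 Myr; longest is Mesoproterozoic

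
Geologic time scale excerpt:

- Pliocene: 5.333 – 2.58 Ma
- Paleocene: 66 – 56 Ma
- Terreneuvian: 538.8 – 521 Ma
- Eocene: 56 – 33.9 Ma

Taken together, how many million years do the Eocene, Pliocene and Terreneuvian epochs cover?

Duration is start − end for each: (56 − 33.9) + (5.333 − 2.58) + (538.8 − 521).
That is 22.1 + 2.753 + 17.8, which totals 42.653 million years.

42.653 million years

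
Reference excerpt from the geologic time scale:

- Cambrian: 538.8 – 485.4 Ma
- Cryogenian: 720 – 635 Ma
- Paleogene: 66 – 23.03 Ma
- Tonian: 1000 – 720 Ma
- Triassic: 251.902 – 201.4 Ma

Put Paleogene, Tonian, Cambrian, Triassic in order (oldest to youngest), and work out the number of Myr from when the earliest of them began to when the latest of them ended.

Tonian → Cambrian → Triassic → Paleogene; total span 976.97 Myr

From the excerpt: Paleogene 66–23.03; Tonian 1000–720; Cambrian 538.8–485.4; Triassic 251.902–201.4 (Ma).
Larger Ma is earlier, so the oldest is Tonian and the youngest is Paleogene; oldest to youngest: Tonian, Cambrian, Triassic, Paleogene.
Oldest start 1000 minus youngest end 23.03 gives 976.97 Myr overall.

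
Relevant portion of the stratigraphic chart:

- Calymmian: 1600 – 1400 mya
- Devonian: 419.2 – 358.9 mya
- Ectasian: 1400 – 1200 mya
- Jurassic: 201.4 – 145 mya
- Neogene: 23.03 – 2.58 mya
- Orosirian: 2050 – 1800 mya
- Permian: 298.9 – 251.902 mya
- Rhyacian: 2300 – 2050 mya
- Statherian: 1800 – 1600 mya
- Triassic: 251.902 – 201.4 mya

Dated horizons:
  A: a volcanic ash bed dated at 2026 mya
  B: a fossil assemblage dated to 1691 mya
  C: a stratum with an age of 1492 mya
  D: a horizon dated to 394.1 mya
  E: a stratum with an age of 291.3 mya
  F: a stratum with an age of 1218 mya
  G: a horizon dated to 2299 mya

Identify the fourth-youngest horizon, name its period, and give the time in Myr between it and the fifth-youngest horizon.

Sorted youngest-first by Ma: E (291.3), D (394.1), F (1218), C (1492), B (1691), A (2026), G (2299).
The fourth youngest is C at 1492 Ma, which lies in 1600–1400 Ma: the Calymmian.
The fifth youngest is B at 1691 Ma; separation = |1492 − 1691| = 199 Myr.

C, in the Calymmian; 199 million years to B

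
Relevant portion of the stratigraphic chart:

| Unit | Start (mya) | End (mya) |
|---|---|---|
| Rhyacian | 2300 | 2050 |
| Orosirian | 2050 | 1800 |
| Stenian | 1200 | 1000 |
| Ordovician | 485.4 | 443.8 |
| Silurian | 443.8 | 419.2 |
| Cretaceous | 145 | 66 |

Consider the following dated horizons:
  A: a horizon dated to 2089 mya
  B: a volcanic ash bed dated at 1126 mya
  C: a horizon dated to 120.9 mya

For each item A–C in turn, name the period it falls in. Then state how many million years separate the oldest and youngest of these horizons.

Match each age against the start–end ranges in the excerpt: A = 2089 Ma → Rhyacian (2300–2050); B = 1126 Ma → Stenian (1200–1000); C = 120.9 Ma → Cretaceous (145–66).
The largest age is 2089 Ma and the smallest is 120.9 Ma; their difference is 1968.1 Myr.

A — Rhyacian; B — Stenian; C — Cretaceous; span 1968.1 million years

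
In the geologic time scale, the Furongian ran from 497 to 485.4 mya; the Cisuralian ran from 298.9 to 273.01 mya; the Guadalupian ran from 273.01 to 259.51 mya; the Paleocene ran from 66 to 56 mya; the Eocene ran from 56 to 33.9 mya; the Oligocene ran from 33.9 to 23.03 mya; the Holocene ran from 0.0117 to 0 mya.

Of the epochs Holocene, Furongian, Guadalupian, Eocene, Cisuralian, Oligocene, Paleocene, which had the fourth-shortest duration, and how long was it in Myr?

Furongian, 11.6 million years

Start − end for each: Holocene 0.0117 − 0 = 0.0117; Furongian 497 − 485.4 = 11.6; Guadalupian 273.01 − 259.51 = 13.5; Eocene 56 − 33.9 = 22.1; Cisuralian 298.9 − 273.01 = 25.89; Oligocene 33.9 − 23.03 = 10.87; Paleocene 66 − 56 = 10.
Ranking these from shortest: Holocene < Paleocene < Oligocene < Furongian < Guadalupian < Eocene < Cisuralian.
Position 4 in that ranking is Furongian, which lasted 11.6 Myr.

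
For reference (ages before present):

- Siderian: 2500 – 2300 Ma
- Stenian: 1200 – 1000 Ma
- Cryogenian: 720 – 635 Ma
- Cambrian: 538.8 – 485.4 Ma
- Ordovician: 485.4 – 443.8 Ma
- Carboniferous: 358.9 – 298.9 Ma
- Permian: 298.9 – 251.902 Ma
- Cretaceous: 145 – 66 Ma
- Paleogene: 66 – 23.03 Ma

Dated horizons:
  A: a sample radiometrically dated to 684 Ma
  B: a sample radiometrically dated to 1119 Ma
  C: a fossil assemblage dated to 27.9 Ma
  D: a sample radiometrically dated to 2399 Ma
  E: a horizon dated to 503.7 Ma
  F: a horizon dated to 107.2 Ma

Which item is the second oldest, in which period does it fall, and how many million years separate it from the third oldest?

Sorted oldest-first by Ma: D (2399), B (1119), A (684), E (503.7), F (107.2), C (27.9).
The second oldest is B at 1119 Ma, which lies in 1200–1000 Ma: the Stenian.
The third oldest is A at 684 Ma; separation = |1119 − 684| = 435 Myr.

B, in the Stenian; 435 million years to A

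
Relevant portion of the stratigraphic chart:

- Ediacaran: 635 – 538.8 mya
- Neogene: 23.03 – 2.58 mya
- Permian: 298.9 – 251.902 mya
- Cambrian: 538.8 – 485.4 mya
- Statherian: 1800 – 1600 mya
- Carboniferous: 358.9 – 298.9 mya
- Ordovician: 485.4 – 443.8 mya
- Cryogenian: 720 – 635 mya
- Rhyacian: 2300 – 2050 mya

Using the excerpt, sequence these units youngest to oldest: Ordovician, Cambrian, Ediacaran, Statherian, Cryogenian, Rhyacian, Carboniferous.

Carboniferous, then Ordovician, then Cambrian, then Ediacaran, then Cryogenian, then Statherian, then Rhyacian

The oldest of these is Rhyacian (starts 2300 Ma) and the youngest is Carboniferous (ends 298.9 Ma).
In between, by decreasing start age: Statherian (1800), Cryogenian (720), Ediacaran (635), Cambrian (538.8), Ordovician (485.4).
Listing youngest first means reversing that sequence.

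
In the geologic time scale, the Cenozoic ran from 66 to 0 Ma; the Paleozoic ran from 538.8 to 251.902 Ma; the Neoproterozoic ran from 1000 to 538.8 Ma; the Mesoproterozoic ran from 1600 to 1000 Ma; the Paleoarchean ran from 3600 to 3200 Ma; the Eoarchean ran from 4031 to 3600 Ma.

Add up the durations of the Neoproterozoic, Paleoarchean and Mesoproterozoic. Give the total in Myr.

1461.2 million years

Each duration: Neoproterozoic = 461.2; Paleoarchean = 400; Mesoproterozoic = 600.
Sum: 461.2 + 400 + 600 = 1461.2 Myr.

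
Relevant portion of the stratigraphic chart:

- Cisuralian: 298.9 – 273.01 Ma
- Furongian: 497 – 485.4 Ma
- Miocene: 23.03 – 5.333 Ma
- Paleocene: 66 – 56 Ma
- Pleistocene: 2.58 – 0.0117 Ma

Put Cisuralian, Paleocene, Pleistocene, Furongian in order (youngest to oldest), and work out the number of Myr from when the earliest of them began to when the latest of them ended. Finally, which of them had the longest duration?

Start ages (Ma): Furongian 497, Cisuralian 298.9, Paleocene 66, Pleistocene 2.58.
Ordered youngest to oldest: Pleistocene, Paleocene, Cisuralian, Furongian.
Span = 497 − 0.0117 = 496.9883 Myr.
Durations: Cisuralian 25.89, Furongian 11.6, Paleocene 10, Pleistocene 2.5683 → longest is Cisuralian (25.89 Myr).

Pleistocene → Paleocene → Cisuralian → Furongian; total span 496.9883 Myr; longest is Cisuralian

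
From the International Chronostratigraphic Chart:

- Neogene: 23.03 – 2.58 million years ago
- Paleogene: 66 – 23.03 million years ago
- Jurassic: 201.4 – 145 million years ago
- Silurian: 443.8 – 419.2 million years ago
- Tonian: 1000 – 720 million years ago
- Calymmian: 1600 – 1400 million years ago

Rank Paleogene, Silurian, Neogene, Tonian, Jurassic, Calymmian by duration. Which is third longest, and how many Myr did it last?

Jurassic, 56.4 million years

Durations: Paleogene 42.97; Silurian 24.6; Neogene 20.45; Tonian 280; Jurassic 56.4; Calymmian 200 Myr.
Sorted longest-first: Tonian (280), Calymmian (200), Jurassic (56.4), Paleogene (42.97), Silurian (24.6), Neogene (20.45).
The third longest is Jurassic at 56.4 Myr.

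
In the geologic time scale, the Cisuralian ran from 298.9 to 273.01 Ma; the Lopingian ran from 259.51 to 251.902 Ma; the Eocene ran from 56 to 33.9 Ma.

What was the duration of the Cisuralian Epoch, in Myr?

298.9 − 273.01 = 25.89 million years.

25.89 million years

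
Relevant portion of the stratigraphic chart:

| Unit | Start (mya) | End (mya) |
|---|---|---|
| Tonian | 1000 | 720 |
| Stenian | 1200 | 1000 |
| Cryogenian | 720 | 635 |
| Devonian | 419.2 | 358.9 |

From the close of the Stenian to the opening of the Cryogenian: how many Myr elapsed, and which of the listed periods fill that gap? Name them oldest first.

The Stenian closes at 1000 Ma and the Cryogenian opens at 720 Ma, so the interval is 1000 − 720 = 280 Myr.
A period fits inside if it starts at or after 1000 Ma and ends at or before 720 Ma; oldest first that gives Tonian.

280 million years; Tonian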